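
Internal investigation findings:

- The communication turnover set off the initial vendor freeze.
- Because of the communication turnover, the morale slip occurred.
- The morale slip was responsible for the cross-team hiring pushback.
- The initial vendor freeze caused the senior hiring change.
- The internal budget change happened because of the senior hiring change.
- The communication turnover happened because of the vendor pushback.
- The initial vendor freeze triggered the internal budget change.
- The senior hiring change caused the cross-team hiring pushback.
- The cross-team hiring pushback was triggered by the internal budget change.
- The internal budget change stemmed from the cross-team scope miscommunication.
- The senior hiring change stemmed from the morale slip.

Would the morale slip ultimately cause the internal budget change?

Yes

There is a causal chain: the morale slip → the senior hiring change → the internal budget change.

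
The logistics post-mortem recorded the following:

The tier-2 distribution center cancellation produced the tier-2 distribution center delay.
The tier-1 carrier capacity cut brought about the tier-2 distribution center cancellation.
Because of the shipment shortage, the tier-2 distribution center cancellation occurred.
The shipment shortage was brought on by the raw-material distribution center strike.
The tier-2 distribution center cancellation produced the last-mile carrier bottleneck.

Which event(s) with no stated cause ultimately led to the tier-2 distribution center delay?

Tracing upstream from the tier-2 distribution center delay: the tier-2 distribution center delay ← the tier-2 distribution center cancellation ← the shipment shortage ← the raw-material distribution center strike.
A separate upstream branch: the tier-2 distribution center delay ← the tier-2 distribution center cancellation ← the tier-1 carrier capacity cut.
Each of those chain origins has no stated cause.

the raw-material distribution center strike, the tier-1 carrier capacity cut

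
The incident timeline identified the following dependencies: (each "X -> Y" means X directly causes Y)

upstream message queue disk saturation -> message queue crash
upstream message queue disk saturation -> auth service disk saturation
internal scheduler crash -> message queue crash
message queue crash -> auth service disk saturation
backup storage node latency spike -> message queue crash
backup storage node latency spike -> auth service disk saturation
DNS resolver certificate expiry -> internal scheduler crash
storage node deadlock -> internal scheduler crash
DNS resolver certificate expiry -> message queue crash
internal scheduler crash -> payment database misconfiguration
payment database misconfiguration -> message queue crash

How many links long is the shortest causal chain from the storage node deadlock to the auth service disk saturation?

Shortest chain: the storage node deadlock → the internal scheduler crash → the message queue crash → the auth service disk saturation.

3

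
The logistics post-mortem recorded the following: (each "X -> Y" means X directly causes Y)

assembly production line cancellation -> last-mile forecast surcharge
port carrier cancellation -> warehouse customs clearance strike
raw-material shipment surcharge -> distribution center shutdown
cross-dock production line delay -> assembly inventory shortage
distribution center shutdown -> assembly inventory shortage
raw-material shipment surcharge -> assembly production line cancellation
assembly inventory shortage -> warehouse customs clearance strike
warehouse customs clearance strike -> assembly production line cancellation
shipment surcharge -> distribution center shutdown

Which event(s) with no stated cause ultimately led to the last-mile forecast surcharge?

the cross-dock production line delay, the port carrier cancellation, the raw-material shipment surcharge, the shipment surcharge

Tracing upstream from the last-mile forecast surcharge: the last-mile forecast surcharge ← the assembly production line cancellation ← the warehouse customs clearance strike ← the assembly inventory shortage ← the cross-dock production line delay.
A separate upstream branch: the last-mile forecast surcharge ← the assembly production line cancellation ← the raw-material shipment surcharge.
A separate upstream branch: the last-mile forecast surcharge ← the assembly production line cancellation ← the warehouse customs clearance strike ← the assembly inventory shortage ← the distribution center shutdown ← the shipment surcharge.
A separate upstream branch: the last-mile forecast surcharge ← the assembly production line cancellation ← the warehouse customs clearance strike ← the port carrier cancellation.
Each of those chain origins has no stated cause.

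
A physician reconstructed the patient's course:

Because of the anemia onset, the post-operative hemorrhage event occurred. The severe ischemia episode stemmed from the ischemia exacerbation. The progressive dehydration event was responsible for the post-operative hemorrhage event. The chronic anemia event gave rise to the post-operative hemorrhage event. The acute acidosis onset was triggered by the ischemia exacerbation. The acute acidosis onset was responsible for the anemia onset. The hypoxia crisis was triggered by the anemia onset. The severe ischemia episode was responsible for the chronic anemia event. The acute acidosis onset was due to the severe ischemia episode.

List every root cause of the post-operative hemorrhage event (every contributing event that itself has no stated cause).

Tracing upstream from the post-operative hemorrhage event: the post-operative hemorrhage event ← the chronic anemia event ← the severe ischemia episode ← the ischemia exacerbation.
A separate upstream branch: the post-operative hemorrhage event ← the progressive dehydration event.
Each of those chain origins has no stated cause.

the ischemia exacerbation, the progressive dehydration event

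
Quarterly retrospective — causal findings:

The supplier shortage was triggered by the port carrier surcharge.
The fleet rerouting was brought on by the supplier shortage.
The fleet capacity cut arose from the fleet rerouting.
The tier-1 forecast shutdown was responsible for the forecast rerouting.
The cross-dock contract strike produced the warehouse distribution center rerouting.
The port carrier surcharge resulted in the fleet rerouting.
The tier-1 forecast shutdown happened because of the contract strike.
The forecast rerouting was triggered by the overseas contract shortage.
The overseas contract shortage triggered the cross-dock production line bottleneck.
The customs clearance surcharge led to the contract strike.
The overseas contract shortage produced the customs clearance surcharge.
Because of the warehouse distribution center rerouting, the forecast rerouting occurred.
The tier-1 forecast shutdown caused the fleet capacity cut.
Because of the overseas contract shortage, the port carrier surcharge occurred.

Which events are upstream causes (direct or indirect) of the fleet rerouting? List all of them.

the overseas contract shortage, the port carrier surcharge, the supplier shortage

Immediate causes of the fleet rerouting: the port carrier surcharge, the supplier shortage.
Further upstream: the overseas contract shortage.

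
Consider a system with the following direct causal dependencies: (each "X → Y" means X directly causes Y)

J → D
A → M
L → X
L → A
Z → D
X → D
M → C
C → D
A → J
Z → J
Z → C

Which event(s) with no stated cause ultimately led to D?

Tracing upstream from D: D ← X ← L.
A separate upstream branch: D ← Z.
Each of those chain origins has no stated cause.

L, Z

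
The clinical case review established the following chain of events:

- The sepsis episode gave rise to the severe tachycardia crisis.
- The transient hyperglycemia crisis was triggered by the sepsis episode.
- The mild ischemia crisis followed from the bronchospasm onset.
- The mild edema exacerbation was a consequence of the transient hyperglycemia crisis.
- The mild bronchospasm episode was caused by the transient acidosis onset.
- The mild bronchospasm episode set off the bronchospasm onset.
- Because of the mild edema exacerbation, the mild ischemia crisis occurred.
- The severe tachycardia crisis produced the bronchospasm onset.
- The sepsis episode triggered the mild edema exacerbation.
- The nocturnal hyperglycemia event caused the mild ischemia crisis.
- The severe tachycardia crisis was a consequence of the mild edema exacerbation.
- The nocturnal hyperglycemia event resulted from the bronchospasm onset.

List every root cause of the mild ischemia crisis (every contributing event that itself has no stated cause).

the sepsis episode, the transient acidosis onset

Tracing upstream from the mild ischemia crisis: the mild ischemia crisis ← the mild edema exacerbation ← the sepsis episode.
A separate upstream branch: the mild ischemia crisis ← the bronchospasm onset ← the mild bronchospasm episode ← the transient acidosis onset.
Each of those chain origins has no stated cause.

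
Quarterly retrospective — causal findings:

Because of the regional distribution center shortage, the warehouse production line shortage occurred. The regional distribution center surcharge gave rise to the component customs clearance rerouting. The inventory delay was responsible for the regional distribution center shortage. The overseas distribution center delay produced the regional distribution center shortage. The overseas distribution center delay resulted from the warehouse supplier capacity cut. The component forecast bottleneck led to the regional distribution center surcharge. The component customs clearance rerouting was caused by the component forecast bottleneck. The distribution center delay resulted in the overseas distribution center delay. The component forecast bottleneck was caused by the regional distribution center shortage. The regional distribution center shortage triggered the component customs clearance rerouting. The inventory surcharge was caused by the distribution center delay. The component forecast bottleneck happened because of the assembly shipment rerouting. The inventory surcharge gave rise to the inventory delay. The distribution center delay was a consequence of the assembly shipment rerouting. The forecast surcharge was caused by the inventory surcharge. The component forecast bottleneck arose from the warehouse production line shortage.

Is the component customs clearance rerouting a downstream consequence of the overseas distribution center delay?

Yes

There is a causal chain: the overseas distribution center delay → the regional distribution center shortage → the component customs clearance rerouting.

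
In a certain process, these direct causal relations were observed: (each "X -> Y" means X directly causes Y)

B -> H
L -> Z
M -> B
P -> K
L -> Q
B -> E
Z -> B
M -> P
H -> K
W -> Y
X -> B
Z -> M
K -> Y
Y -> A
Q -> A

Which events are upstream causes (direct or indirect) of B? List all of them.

Immediate causes of B: Z, M, X.
Further upstream: L.

L, M, X, Z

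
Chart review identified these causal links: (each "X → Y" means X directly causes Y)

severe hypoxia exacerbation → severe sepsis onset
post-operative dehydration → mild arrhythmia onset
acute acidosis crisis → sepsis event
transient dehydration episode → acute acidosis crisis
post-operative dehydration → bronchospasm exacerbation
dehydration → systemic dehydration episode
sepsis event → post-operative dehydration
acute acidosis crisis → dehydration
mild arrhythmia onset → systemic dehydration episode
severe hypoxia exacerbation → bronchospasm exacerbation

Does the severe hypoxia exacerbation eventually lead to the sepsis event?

The severe hypoxia exacerbation leads to the severe sepsis onset, the bronchospasm exacerbation; the sepsis event is not among them.

No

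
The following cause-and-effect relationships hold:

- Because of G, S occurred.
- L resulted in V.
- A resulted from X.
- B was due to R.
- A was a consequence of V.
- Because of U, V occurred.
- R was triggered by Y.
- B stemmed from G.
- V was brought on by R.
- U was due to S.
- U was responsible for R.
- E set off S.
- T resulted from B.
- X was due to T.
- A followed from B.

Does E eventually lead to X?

There is a causal chain: E → S → U → R → B → T → X.

Yes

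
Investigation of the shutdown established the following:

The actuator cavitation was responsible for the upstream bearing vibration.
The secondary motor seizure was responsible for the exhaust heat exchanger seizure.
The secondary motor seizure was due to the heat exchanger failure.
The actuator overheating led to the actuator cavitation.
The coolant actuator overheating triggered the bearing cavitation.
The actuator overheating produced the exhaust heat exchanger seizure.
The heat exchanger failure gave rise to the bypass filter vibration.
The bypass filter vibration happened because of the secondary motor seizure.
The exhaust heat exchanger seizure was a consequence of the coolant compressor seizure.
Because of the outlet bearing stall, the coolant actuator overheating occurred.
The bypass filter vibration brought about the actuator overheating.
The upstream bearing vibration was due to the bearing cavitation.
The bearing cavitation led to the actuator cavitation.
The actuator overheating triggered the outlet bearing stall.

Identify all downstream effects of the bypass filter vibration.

the actuator cavitation, the actuator overheating, the bearing cavitation, the coolant actuator overheating, the exhaust heat exchanger seizure, the outlet bearing stall, the upstream bearing vibration

Direct effects: the actuator overheating.
2 steps out: the exhaust heat exchanger seizure, the outlet bearing stall, the actuator cavitation.
3 steps out: the coolant actuator overheating, the upstream bearing vibration.
4 steps out: the bearing cavitation.
Not reachable from it: the heat exchanger failure, the secondary motor seizure, the coolant compressor seizure.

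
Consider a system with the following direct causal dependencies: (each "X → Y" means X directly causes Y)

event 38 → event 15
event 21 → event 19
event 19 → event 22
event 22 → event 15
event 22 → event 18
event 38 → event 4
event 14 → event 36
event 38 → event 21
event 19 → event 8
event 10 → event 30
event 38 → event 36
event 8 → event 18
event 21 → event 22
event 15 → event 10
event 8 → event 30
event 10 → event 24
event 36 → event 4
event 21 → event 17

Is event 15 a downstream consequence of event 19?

Yes

There is a causal chain: event 19 → event 22 → event 15.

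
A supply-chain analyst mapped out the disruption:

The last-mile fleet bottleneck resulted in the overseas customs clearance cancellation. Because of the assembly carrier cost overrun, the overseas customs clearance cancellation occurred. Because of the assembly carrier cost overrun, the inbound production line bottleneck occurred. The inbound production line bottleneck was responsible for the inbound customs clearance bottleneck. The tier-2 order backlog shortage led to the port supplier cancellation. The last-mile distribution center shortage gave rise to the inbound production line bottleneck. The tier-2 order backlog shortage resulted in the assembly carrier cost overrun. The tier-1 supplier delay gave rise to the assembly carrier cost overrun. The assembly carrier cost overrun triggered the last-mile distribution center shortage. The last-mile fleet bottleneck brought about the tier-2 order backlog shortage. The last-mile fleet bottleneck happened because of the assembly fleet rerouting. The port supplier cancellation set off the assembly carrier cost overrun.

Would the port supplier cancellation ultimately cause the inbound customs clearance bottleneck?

There is a causal chain: the port supplier cancellation → the assembly carrier cost overrun → the inbound production line bottleneck → the inbound customs clearance bottleneck.

Yes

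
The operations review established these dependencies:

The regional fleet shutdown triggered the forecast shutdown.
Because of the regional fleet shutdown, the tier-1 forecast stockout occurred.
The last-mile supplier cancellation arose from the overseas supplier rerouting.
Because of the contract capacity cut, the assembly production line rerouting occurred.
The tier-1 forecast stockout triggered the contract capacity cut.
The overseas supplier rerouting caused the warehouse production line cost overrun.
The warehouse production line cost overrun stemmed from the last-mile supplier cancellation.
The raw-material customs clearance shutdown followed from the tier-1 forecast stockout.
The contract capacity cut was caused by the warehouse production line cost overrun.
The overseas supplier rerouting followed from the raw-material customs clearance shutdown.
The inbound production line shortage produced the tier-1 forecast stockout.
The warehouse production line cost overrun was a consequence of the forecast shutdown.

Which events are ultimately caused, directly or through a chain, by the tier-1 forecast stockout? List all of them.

the assembly production line rerouting, the contract capacity cut, the last-mile supplier cancellation, the overseas supplier rerouting, the raw-material customs clearance shutdown, the warehouse production line cost overrun

Direct effects: the raw-material customs clearance shutdown, the contract capacity cut.
2 steps out: the overseas supplier rerouting, the assembly production line rerouting.
3 steps out: the last-mile supplier cancellation, the warehouse production line cost overrun.
Not reachable from it: the regional fleet shutdown, the forecast shutdown, the inbound production line shortage.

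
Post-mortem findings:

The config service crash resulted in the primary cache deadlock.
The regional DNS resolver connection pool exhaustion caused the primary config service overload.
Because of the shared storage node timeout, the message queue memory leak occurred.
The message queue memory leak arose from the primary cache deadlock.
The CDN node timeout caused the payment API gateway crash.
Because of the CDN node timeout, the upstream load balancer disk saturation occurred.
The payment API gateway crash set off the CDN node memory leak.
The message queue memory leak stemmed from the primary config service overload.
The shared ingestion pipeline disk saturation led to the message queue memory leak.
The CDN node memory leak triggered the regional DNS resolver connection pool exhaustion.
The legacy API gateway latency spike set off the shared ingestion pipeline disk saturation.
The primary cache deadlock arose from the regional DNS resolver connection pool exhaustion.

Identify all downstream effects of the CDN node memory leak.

Direct effects: the regional DNS resolver connection pool exhaustion.
2 steps out: the primary config service overload, the primary cache deadlock.
3 steps out: the message queue memory leak.
Not reachable from it: the CDN node timeout, the payment API gateway crash, the upstream load balancer disk saturation, the config service crash, the legacy API gateway latency spike, the shared storage node timeout, the shared ingestion pipeline disk saturation.

the message queue memory leak, the primary cache deadlock, the primary config service overload, the regional DNS resolver connection pool exhaustion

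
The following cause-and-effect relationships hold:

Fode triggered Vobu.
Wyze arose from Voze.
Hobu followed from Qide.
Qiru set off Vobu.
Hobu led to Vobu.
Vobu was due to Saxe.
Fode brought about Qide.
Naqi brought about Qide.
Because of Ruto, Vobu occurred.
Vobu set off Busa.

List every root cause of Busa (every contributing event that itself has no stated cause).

Fode, Naqi, Qiru, Ruto, Saxe

Tracing upstream from Busa: Busa ← Vobu ← Fode.
A separate upstream branch: Busa ← Vobu ← Qiru.
A separate upstream branch: Busa ← Vobu ← Saxe.
A separate upstream branch: Busa ← Vobu ← Hobu ← Qide ← Naqi.
A separate upstream branch: Busa ← Vobu ← Ruto.
Each of those chain origins has no stated cause.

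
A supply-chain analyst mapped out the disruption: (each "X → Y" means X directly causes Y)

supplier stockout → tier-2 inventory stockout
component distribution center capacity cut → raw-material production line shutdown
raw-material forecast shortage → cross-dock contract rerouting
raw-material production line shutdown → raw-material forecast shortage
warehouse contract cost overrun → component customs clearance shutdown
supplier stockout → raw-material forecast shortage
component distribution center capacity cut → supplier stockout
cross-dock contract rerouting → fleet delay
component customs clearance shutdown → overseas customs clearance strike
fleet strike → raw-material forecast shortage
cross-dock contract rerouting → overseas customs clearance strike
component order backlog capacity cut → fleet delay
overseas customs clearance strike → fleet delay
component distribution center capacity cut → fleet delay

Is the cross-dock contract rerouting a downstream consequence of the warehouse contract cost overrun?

No

The warehouse contract cost overrun leads to the component customs clearance shutdown, the overseas customs clearance strike, the fleet delay; the cross-dock contract rerouting is not among them.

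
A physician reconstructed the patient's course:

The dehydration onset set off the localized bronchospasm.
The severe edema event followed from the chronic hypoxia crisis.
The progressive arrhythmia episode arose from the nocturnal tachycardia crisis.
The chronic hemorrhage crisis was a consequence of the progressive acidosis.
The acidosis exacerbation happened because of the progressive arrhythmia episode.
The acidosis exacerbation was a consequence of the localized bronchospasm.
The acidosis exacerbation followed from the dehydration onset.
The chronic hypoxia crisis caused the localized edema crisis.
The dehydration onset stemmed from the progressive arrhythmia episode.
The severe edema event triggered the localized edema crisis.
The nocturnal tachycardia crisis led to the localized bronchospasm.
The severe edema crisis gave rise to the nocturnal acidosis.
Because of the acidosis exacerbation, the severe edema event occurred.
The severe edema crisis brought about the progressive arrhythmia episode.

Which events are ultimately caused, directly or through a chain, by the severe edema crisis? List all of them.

the acidosis exacerbation, the dehydration onset, the localized bronchospasm, the localized edema crisis, the nocturnal acidosis, the progressive arrhythmia episode, the severe edema event

Direct effects: the nocturnal acidosis, the progressive arrhythmia episode.
2 steps out: the dehydration onset, the acidosis exacerbation.
3 steps out: the localized bronchospasm, the severe edema event.
4 steps out: the localized edema crisis.
Not reachable from it: the nocturnal tachycardia crisis, the progressive acidosis, the chronic hemorrhage crisis, the chronic hypoxia crisis.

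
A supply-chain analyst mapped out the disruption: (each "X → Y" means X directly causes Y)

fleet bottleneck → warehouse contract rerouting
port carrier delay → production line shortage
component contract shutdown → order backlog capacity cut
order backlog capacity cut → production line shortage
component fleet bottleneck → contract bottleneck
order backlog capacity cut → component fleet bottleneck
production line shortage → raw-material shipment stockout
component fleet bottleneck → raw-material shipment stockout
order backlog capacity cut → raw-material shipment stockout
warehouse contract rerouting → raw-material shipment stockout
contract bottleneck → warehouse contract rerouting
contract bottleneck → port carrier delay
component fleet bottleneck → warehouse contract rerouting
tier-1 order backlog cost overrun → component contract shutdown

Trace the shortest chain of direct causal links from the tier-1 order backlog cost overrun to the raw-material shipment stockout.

the tier-1 order backlog cost overrun → the component contract shutdown
the component contract shutdown → the order backlog capacity cut
the order backlog capacity cut → the raw-material shipment stockout
Length: 3 steps.

the tier-1 order backlog cost overrun → the component contract shutdown → the order backlog capacity cut → the raw-material shipment stockout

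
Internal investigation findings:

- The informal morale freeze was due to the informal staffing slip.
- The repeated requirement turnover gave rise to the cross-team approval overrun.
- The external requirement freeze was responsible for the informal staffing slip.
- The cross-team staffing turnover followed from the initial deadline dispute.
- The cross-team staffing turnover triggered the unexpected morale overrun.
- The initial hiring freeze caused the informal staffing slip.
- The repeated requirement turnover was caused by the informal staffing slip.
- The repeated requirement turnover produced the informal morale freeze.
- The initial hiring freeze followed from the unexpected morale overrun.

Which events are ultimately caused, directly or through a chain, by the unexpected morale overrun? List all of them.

the cross-team approval overrun, the informal morale freeze, the informal staffing slip, the initial hiring freeze, the repeated requirement turnover

Direct effects: the initial hiring freeze.
2 steps out: the informal staffing slip.
3 steps out: the repeated requirement turnover, the informal morale freeze.
4 steps out: the cross-team approval overrun.
Not reachable from it: the initial deadline dispute, the cross-team staffing turnover, the external requirement freeze.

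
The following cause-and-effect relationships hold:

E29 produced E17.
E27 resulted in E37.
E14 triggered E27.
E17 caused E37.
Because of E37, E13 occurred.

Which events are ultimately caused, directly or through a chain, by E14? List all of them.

Direct effects: E27.
2 steps out: E37.
3 steps out: E13.
Not reachable from it: E29, E17.

E13, E27, E37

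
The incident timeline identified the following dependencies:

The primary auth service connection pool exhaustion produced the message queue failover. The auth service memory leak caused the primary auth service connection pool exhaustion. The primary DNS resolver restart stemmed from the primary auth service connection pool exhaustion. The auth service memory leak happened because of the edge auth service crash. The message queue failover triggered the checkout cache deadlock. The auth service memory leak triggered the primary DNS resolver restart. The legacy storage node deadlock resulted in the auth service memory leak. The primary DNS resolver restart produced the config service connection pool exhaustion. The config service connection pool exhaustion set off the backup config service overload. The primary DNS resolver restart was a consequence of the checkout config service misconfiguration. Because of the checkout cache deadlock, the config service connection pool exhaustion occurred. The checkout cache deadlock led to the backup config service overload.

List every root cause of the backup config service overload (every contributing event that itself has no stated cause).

the checkout config service misconfiguration, the edge auth service crash, the legacy storage node deadlock

Tracing upstream from the backup config service overload: the backup config service overload ← the config service connection pool exhaustion ← the primary DNS resolver restart ← the auth service memory leak ← the legacy storage node deadlock.
A separate upstream branch: the backup config service overload ← the config service connection pool exhaustion ← the primary DNS resolver restart ← the auth service memory leak ← the edge auth service crash.
A separate upstream branch: the backup config service overload ← the config service connection pool exhaustion ← the primary DNS resolver restart ← the checkout config service misconfiguration.
Each of those chain origins has no stated cause.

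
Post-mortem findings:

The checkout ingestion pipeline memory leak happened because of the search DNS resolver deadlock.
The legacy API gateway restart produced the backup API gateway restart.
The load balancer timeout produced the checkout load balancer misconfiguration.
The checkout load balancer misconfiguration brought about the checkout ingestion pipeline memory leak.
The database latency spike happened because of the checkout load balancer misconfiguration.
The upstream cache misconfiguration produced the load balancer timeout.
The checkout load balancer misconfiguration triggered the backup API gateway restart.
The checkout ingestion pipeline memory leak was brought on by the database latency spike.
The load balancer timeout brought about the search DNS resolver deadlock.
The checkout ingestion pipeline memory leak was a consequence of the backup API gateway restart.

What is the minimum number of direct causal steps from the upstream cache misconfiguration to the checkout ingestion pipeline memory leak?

Shortest chain: the upstream cache misconfiguration → the load balancer timeout → the checkout load balancer misconfiguration → the checkout ingestion pipeline memory leak.

3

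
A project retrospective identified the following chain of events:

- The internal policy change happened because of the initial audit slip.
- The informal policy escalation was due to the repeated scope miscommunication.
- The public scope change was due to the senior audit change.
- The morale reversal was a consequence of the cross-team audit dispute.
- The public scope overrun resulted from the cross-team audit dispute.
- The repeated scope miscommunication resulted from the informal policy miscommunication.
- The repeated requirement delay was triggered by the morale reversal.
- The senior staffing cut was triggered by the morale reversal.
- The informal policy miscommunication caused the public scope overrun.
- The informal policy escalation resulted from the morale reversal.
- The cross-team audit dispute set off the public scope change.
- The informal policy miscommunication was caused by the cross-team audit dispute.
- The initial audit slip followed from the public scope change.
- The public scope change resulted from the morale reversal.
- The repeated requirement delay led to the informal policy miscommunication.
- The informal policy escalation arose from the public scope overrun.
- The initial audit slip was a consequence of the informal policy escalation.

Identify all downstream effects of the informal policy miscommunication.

the informal policy escalation, the initial audit slip, the internal policy change, the public scope overrun, the repeated scope miscommunication

Direct effects: the public scope overrun, the repeated scope miscommunication.
2 steps out: the informal policy escalation.
3 steps out: the initial audit slip.
4 steps out: the internal policy change.
Not reachable from it: the cross-team audit dispute, the morale reversal, the public scope change, the repeated requirement delay, the senior staffing cut, the senior audit change.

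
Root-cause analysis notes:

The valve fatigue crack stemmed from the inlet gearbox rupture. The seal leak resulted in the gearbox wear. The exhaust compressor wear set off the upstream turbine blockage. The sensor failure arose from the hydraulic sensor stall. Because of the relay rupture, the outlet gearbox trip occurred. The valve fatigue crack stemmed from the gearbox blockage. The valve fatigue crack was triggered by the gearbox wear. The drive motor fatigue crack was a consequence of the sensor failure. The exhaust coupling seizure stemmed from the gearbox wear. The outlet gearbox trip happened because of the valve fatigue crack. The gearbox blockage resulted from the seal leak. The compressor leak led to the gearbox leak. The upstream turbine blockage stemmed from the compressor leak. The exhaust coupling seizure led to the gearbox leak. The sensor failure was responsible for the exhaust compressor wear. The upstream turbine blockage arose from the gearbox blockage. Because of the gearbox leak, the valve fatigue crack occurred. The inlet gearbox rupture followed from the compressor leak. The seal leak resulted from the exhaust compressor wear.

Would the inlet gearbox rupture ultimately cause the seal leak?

No

The inlet gearbox rupture leads to the valve fatigue crack, the outlet gearbox trip; the seal leak is not among them.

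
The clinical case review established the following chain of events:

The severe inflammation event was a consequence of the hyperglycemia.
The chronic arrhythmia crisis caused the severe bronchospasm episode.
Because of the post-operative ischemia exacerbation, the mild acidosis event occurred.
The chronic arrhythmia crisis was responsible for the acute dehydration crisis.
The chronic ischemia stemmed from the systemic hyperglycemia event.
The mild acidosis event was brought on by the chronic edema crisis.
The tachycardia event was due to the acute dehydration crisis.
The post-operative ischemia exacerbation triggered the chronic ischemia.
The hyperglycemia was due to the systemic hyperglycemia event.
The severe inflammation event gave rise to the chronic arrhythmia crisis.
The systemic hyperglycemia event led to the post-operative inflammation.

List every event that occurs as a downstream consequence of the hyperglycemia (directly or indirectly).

Direct effects: the severe inflammation event.
2 steps out: the chronic arrhythmia crisis.
3 steps out: the acute dehydration crisis, the severe bronchospasm episode.
4 steps out: the tachycardia event.
Not reachable from it: the systemic hyperglycemia event, the post-operative ischemia exacerbation, the chronic edema crisis, the mild acidosis event, the post-operative inflammation, the chronic ischemia.

the acute dehydration crisis, the chronic arrhythmia crisis, the severe bronchospasm episode, the severe inflammation event, the tachycardia event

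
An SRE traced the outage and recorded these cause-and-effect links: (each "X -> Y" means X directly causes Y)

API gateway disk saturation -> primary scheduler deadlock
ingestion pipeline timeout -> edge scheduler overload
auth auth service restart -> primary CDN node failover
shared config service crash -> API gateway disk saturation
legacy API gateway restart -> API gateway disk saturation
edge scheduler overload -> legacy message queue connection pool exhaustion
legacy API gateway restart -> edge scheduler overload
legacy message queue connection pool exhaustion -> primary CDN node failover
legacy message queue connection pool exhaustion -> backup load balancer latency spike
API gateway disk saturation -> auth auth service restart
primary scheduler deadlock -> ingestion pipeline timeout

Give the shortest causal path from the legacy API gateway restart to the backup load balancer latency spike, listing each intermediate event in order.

the legacy API gateway restart → the edge scheduler overload
the edge scheduler overload → the legacy message queue connection pool exhaustion
the legacy message queue connection pool exhaustion → the backup load balancer latency spike
Length: 3 steps.

the legacy API gateway restart → the edge scheduler overload → the legacy message queue connection pool exhaustion → the backup load balancer latency spike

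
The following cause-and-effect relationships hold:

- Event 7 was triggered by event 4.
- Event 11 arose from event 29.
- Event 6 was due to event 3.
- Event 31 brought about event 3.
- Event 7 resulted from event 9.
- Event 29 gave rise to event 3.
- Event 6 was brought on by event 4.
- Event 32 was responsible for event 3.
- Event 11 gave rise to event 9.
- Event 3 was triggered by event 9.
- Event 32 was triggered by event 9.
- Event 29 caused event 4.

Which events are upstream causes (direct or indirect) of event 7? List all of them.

Immediate causes of event 7: event 4, event 9.
Further upstream: event 29, event 11.

event 11, event 29, event 4, event 9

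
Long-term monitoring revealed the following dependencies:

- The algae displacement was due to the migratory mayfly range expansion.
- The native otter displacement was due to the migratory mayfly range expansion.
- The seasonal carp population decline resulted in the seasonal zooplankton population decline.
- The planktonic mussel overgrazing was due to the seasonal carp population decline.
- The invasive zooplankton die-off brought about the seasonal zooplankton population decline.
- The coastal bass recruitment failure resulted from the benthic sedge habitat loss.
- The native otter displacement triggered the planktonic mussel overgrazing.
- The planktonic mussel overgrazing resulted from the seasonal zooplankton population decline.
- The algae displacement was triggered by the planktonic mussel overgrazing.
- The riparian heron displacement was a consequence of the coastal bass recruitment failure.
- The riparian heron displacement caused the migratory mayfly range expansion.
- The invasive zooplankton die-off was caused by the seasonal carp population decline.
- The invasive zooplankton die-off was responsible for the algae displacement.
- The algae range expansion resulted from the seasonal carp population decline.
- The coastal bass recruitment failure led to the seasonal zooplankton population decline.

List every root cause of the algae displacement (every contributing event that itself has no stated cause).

the benthic sedge habitat loss, the seasonal carp population decline

Tracing upstream from the algae displacement: the algae displacement ← the migratory mayfly range expansion ← the riparian heron displacement ← the coastal bass recruitment failure ← the benthic sedge habitat loss.
A separate upstream branch: the algae displacement ← the invasive zooplankton die-off ← the seasonal carp population decline.
Each of those chain origins has no stated cause.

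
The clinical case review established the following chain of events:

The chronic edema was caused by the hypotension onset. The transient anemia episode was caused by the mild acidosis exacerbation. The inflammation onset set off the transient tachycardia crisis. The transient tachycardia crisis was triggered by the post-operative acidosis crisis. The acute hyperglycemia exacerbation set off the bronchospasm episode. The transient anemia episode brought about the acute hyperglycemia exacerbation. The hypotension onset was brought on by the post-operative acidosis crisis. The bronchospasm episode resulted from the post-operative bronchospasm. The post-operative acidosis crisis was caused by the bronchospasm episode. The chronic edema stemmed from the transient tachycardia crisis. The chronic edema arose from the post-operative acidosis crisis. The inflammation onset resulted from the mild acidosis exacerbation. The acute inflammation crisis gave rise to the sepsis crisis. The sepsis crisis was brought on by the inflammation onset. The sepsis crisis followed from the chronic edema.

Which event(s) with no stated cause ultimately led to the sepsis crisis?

the acute inflammation crisis, the mild acidosis exacerbation, the post-operative bronchospasm

Tracing upstream from the sepsis crisis: the sepsis crisis ← the inflammation onset ← the mild acidosis exacerbation.
A separate upstream branch: the sepsis crisis ← the chronic edema ← the post-operative acidosis crisis ← the bronchospasm episode ← the post-operative bronchospasm.
A separate upstream branch: the sepsis crisis ← the acute inflammation crisis.
Each of those chain origins has no stated cause.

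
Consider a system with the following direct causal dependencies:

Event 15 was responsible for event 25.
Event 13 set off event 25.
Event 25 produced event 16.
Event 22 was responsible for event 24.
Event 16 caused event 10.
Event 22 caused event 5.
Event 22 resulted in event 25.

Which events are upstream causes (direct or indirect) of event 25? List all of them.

event 13, event 15, event 22

Immediate causes of event 25: event 22, event 13, event 15.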